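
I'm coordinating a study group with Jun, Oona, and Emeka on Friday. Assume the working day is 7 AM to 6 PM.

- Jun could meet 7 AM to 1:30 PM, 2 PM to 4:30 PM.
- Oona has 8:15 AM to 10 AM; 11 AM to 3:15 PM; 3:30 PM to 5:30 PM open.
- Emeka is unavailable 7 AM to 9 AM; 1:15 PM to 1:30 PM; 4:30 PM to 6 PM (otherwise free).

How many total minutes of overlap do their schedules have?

Jun free: 07:00-13:30, 14:00-16:30.
Oona free: 08:15-10:00, 11:00-15:15, 15:30-17:30.
Emeka free: 09:00-13:15, 13:30-16:30 (invert busy blocks within the working day).
Jun ∩ Oona: 08:15-10:00, 11:00-13:30, 14:00-15:15, 15:30-16:30.
Jun ∩ Oona ∩ Emeka: 09:00-10:00, 11:00-13:15, 14:00-15:15, 15:30-16:30.
Summing the common windows: 60 + 135 + 75 + 60 = 330 minutes.

330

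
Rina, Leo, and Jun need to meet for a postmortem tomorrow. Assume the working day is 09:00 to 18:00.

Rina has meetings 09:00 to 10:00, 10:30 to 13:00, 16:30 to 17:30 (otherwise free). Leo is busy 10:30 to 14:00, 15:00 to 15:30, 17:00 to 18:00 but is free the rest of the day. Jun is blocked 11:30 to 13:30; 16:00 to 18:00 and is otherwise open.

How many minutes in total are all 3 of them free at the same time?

Rina free: 10:00-10:30, 13:00-16:30, 17:30-18:00 (invert busy blocks within the working day).
Leo free: 09:00-10:30, 14:00-15:00, 15:30-17:00 (invert busy blocks within the working day).
Jun free: 09:00-11:30, 13:30-16:00 (invert busy blocks within the working day).
Rina ∩ Leo: 10:00-10:30, 14:00-15:00, 15:30-16:30.
Rina ∩ Leo ∩ Jun: 10:00-10:30, 14:00-15:00, 15:30-16:00.
Those are the intersection windows.
Summing the common windows: 30 + 60 + 30 = 120 minutes.

120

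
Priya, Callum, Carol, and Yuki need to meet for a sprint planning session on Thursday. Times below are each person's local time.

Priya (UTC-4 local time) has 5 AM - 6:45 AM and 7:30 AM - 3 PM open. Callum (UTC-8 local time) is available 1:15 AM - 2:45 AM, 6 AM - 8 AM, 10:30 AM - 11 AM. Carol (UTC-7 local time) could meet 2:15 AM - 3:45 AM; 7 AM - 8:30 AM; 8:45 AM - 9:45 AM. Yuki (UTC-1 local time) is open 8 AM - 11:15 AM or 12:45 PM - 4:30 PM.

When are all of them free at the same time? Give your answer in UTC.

Priya in UTC: 09:00-10:45, 11:30-19:00 (add 4h to convert from UTC-4).
Callum in UTC: 09:15-10:45, 14:00-16:00, 18:30-19:00 (add 8h to convert from UTC-8).
Carol in UTC: 09:15-10:45, 14:00-15:30, 15:45-16:45 (add 7h to convert from UTC-7).
Yuki in UTC: 09:00-12:15, 13:45-17:30 (add 1h to convert from UTC-1).
Priya ∩ Callum: 09:15-10:45, 14:00-16:00, 18:30-19:00.
Priya ∩ Callum ∩ Carol: 09:15-10:45, 14:00-15:30, 15:45-16:00.
Priya ∩ Callum ∩ Carol ∩ Yuki: 09:15-10:45, 14:00-15:30, 15:45-16:00.

09:15-10:45, 14:00-15:30, 15:45-16:00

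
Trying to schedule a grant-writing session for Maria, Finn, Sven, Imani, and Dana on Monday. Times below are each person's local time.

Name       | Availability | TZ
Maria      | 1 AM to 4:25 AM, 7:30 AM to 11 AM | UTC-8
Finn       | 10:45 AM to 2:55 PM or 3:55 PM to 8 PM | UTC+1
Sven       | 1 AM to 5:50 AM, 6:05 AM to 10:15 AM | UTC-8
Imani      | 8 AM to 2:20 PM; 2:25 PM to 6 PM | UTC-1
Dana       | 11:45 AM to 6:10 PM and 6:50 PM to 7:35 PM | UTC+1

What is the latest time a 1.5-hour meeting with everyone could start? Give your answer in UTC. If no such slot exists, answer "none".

15:40

Maria in UTC: 09:00-12:25, 15:30-19:00 (add 8h to convert from UTC-8).
Finn in UTC: 09:45-13:55, 14:55-19:00 (subtract 1h to convert from UTC+1).
Sven in UTC: 09:00-13:50, 14:05-18:15 (add 8h to convert from UTC-8).
Imani in UTC: 09:00-15:20, 15:25-19:00 (add 1h to convert from UTC-1).
Dana in UTC: 10:45-17:10, 17:50-18:35 (subtract 1h to convert from UTC+1).
Maria ∩ Finn: 09:45-12:25, 15:30-19:00.
Maria ∩ Finn ∩ Sven: 09:45-12:25, 15:30-18:15.
Maria ∩ Finn ∩ Sven ∩ Imani: 09:45-12:25, 15:30-18:15.
Maria ∩ Finn ∩ Sven ∩ Imani ∩ Dana: 10:45-12:25, 15:30-17:10, 17:50-18:15.
The last common window of at least 90 minutes is 15:30-17:10; a 90-minute meeting can start as late as 15:40 and still end by 17:10.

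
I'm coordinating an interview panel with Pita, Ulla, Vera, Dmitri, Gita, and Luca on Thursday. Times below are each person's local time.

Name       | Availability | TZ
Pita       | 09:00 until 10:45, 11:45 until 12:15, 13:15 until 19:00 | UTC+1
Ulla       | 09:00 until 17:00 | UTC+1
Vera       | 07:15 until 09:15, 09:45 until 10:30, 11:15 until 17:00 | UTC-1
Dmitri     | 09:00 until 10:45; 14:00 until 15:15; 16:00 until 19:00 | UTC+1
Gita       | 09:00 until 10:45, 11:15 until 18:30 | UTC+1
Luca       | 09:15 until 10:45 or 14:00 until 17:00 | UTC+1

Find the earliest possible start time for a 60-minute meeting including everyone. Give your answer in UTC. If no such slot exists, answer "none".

Pita in UTC: 08:00-09:45, 10:45-11:15, 12:15-18:00 (subtract 1h to convert from UTC+1).
Ulla in UTC: 08:00-16:00 (subtract 1h to convert from UTC+1).
Vera in UTC: 08:15-10:15, 10:45-11:30, 12:15-18:00 (add 1h to convert from UTC-1).
Dmitri in UTC: 08:00-09:45, 13:00-14:15, 15:00-18:00 (subtract 1h to convert from UTC+1).
Gita in UTC: 08:00-09:45, 10:15-17:30 (subtract 1h to convert from UTC+1).
Luca in UTC: 08:15-09:45, 13:00-16:00 (subtract 1h to convert from UTC+1).
Pita ∩ Ulla: 08:00-09:45, 10:45-11:15, 12:15-16:00.
Pita ∩ Ulla ∩ Vera: 08:15-09:45, 10:45-11:15, 12:15-16:00.
Pita ∩ Ulla ∩ Vera ∩ Dmitri: 08:15-09:45, 13:00-14:15, 15:00-16:00.
Pita ∩ Ulla ∩ Vera ∩ Dmitri ∩ Gita: 08:15-09:45, 13:00-14:15, 15:00-16:00.
Pita ∩ Ulla ∩ Vera ∩ Dmitri ∩ Gita ∩ Luca: 08:15-09:45, 13:00-14:15, 15:00-16:00.
Those are the intersection windows.
The first common window of at least 60 minutes is 08:15-09:45, so the earliest start is 08:15.

08:15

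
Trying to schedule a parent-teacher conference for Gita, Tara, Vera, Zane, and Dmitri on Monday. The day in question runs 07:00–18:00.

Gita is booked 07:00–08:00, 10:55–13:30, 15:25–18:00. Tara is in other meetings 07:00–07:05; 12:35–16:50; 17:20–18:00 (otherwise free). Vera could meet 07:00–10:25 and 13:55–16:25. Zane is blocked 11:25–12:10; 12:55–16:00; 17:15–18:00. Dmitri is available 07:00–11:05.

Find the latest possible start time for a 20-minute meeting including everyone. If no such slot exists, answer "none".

Gita free: 08:00-10:55, 13:30-15:25 (invert busy blocks within the working day).
Tara free: 07:05-12:35, 16:50-17:20 (invert busy blocks within the working day).
Vera free: 07:00-10:25, 13:55-16:25.
Zane free: 07:00-11:25, 12:10-12:55, 16:00-17:15 (invert busy blocks within the working day).
Dmitri free: 07:00-11:05.
Gita ∩ Tara: 08:00-10:55.
Gita ∩ Tara ∩ Vera: 08:00-10:25.
Gita ∩ Tara ∩ Vera ∩ Zane: 08:00-10:25.
Gita ∩ Tara ∩ Vera ∩ Zane ∩ Dmitri: 08:00-10:25.
So the common availability across everyone is 08:00-10:25.
The last common window of at least 20 minutes is 08:00-10:25; a 20-minute meeting can start as late as 10:05 and still end by 10:25.

10:05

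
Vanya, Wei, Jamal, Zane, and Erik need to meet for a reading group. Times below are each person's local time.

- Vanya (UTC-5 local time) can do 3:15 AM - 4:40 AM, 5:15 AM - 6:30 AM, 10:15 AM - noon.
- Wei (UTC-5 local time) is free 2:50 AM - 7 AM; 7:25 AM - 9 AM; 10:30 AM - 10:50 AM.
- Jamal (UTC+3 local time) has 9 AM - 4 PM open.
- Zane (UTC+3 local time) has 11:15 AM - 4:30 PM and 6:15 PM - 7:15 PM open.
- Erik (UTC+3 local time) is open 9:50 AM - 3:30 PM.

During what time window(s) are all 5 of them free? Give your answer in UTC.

08:15-09:40, 10:15-11:30

Vanya in UTC: 08:15-09:40, 10:15-11:30, 15:15-17:00 (add 5h to convert from UTC-5).
Wei in UTC: 07:50-12:00, 12:25-14:00, 15:30-15:50 (add 5h to convert from UTC-5).
Jamal in UTC: 06:00-13:00 (subtract 3h to convert from UTC+3).
Zane in UTC: 08:15-13:30, 15:15-16:15 (subtract 3h to convert from UTC+3).
Erik in UTC: 06:50-12:30 (subtract 3h to convert from UTC+3).
Vanya ∩ Wei: 08:15-09:40, 10:15-11:30, 15:30-15:50.
Vanya ∩ Wei ∩ Jamal: 08:15-09:40, 10:15-11:30.
Vanya ∩ Wei ∩ Jamal ∩ Zane: 08:15-09:40, 10:15-11:30.
Vanya ∩ Wei ∩ Jamal ∩ Zane ∩ Erik: 08:15-09:40, 10:15-11:30.
So the common availability across everyone is 08:15-09:40, 10:15-11:30.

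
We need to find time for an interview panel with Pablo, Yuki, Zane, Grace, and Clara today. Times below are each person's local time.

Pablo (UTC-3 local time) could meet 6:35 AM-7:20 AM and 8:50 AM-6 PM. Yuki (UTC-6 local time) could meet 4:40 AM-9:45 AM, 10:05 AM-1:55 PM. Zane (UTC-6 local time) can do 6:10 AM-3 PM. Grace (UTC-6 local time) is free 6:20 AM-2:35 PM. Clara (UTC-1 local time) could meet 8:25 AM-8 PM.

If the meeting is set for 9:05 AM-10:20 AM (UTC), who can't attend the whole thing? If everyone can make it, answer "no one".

Pablo in UTC: 09:35-10:20, 11:50-21:00 (add 3h to convert from UTC-3).
Yuki in UTC: 10:40-15:45, 16:05-19:55 (add 6h to convert from UTC-6).
Zane in UTC: 12:10-21:00 (add 6h to convert from UTC-6).
Grace in UTC: 12:20-20:35 (add 6h to convert from UTC-6).
Clara in UTC: 09:25-21:00 (add 1h to convert from UTC-1).
Pablo: not fully free for 09:05-10:20. Yuki: not fully free for 09:05-10:20. Zane: not fully free for 09:05-10:20. Grace: not fully free for 09:05-10:20. Clara: not fully free for 09:05-10:20.

Clara, Grace, Pablo, Yuki, Zane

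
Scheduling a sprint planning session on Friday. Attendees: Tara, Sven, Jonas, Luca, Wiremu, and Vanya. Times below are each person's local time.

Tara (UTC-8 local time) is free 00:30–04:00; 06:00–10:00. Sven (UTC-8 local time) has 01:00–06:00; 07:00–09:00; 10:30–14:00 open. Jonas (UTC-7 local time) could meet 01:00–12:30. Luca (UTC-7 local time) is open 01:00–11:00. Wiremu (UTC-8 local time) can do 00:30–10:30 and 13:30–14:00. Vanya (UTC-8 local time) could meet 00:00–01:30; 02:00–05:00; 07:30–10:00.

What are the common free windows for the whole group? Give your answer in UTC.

Tara in UTC: 08:30-12:00, 14:00-18:00 (add 8h to convert from UTC-8).
Sven in UTC: 09:00-14:00, 15:00-17:00, 18:30-22:00 (add 8h to convert from UTC-8).
Jonas in UTC: 08:00-19:30 (add 7h to convert from UTC-7).
Luca in UTC: 08:00-18:00 (add 7h to convert from UTC-7).
Wiremu in UTC: 08:30-18:30, 21:30-22:00 (add 8h to convert from UTC-8).
Vanya in UTC: 08:00-09:30, 10:00-13:00, 15:30-18:00 (add 8h to convert from UTC-8).
Tara ∩ Sven: 09:00-12:00, 15:00-17:00.
Tara ∩ Sven ∩ Jonas: 09:00-12:00, 15:00-17:00.
Tara ∩ Sven ∩ Jonas ∩ Luca: 09:00-12:00, 15:00-17:00.
Tara ∩ Sven ∩ Jonas ∩ Luca ∩ Wiremu: 09:00-12:00, 15:00-17:00.
Tara ∩ Sven ∩ Jonas ∩ Luca ∩ Wiremu ∩ Vanya: 09:00-09:30, 10:00-12:00, 15:30-17:00.
Those are the intersection windows.

09:00-09:30, 10:00-12:00, 15:30-17:00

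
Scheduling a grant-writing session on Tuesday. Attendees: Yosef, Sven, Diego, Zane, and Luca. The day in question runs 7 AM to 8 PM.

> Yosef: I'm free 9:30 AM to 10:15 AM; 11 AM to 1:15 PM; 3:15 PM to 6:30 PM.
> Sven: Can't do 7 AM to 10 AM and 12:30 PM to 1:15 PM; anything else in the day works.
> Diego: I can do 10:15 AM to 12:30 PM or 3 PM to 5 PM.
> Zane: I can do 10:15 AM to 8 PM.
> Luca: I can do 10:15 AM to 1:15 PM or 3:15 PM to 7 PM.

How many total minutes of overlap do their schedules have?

195

Yosef free: 09:30-10:15, 11:00-13:15, 15:15-18:30.
Sven free: 10:00-12:30, 13:15-20:00 (invert busy blocks within the working day).
Diego free: 10:15-12:30, 15:00-17:00.
Zane free: 10:15-20:00.
Luca free: 10:15-13:15, 15:15-19:00.
Yosef ∩ Sven: 10:00-10:15, 11:00-12:30, 15:15-18:30.
Yosef ∩ Sven ∩ Diego: 11:00-12:30, 15:15-17:00.
Yosef ∩ Sven ∩ Diego ∩ Zane: 11:00-12:30, 15:15-17:00.
Yosef ∩ Sven ∩ Diego ∩ Zane ∩ Luca: 11:00-12:30, 15:15-17:00.
Those are the intersection windows.
Summing the common windows: 90 + 105 = 195 minutes.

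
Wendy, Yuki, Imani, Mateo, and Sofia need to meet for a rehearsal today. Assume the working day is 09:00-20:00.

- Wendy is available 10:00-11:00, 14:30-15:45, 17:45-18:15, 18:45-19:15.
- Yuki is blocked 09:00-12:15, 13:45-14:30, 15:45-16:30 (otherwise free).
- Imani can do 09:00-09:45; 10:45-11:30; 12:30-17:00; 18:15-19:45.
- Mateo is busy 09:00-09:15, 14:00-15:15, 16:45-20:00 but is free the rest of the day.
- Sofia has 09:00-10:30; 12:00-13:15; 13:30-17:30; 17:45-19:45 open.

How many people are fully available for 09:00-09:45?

2

Wendy free: 10:00-11:00, 14:30-15:45, 17:45-18:15, 18:45-19:15.
Yuki free: 12:15-13:45, 14:30-15:45, 16:30-20:00 (invert busy blocks within the working day).
Imani free: 09:00-09:45, 10:45-11:30, 12:30-17:00, 18:15-19:45.
Mateo free: 09:15-14:00, 15:15-16:45 (invert busy blocks within the working day).
Sofia free: 09:00-10:30, 12:00-13:15, 13:30-17:30, 17:45-19:45.
Imani and Sofia can make the full 09:00-09:45 slot — that's 2.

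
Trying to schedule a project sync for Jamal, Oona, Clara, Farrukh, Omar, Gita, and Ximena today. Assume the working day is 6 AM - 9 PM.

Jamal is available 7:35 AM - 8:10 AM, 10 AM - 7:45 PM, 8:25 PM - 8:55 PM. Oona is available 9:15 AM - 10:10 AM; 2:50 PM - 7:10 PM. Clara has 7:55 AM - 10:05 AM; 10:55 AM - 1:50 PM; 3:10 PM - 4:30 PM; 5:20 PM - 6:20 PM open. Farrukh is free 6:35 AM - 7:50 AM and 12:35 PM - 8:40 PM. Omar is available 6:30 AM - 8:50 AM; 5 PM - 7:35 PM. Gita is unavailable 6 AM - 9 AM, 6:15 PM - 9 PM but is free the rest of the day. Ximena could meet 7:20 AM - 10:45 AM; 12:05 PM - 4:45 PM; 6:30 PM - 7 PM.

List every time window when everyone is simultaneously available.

none

Jamal free: 07:35-08:10, 10:00-19:45, 20:25-20:55.
Oona free: 09:15-10:10, 14:50-19:10.
Clara free: 07:55-10:05, 10:55-13:50, 15:10-16:30, 17:20-18:20.
Farrukh free: 06:35-07:50, 12:35-20:40.
Omar free: 06:30-08:50, 17:00-19:35.
Gita free: 09:00-18:15 (invert busy blocks within the working day).
Ximena free: 07:20-10:45, 12:05-16:45, 18:30-19:00.
Jamal ∩ Oona: 10:00-10:10, 14:50-19:10.
Jamal ∩ Oona ∩ Clara: 10:00-10:05, 15:10-16:30, 17:20-18:20.
Jamal ∩ Oona ∩ Clara ∩ Farrukh: 15:10-16:30, 17:20-18:20.
Jamal ∩ Oona ∩ Clara ∩ Farrukh ∩ Omar: 17:20-18:20.
Jamal ∩ Oona ∩ Clara ∩ Farrukh ∩ Omar ∩ Gita: 17:20-18:15.
Jamal ∩ Oona ∩ Clara ∩ Farrukh ∩ Omar ∩ Gita ∩ Ximena: ∅.
There is no time when everyone is free.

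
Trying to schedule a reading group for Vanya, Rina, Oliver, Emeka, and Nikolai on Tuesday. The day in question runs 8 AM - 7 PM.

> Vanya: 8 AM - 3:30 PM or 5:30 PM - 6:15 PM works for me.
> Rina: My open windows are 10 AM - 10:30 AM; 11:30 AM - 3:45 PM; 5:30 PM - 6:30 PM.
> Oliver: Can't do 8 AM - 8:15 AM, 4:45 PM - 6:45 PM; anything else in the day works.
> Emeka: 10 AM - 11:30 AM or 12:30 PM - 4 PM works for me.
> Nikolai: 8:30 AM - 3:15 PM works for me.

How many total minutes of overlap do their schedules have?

195

Vanya free: 08:00-15:30, 17:30-18:15.
Rina free: 10:00-10:30, 11:30-15:45, 17:30-18:30.
Oliver free: 08:15-16:45, 18:45-19:00 (invert busy blocks within the working day).
Emeka free: 10:00-11:30, 12:30-16:00.
Nikolai free: 08:30-15:15.
Vanya ∩ Rina: 10:00-10:30, 11:30-15:30, 17:30-18:15.
Vanya ∩ Rina ∩ Oliver: 10:00-10:30, 11:30-15:30.
Vanya ∩ Rina ∩ Oliver ∩ Emeka: 10:00-10:30, 12:30-15:30.
Vanya ∩ Rina ∩ Oliver ∩ Emeka ∩ Nikolai: 10:00-10:30, 12:30-15:15.
So the common availability across everyone is 10:00-10:30, 12:30-15:15.
Summing the common windows: 30 + 165 = 195 minutes.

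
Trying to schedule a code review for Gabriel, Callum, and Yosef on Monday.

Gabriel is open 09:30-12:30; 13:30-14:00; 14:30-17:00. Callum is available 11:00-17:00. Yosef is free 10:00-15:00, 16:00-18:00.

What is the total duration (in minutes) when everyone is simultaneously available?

210

Gabriel ∩ Callum: 11:00-12:30, 13:30-14:00, 14:30-17:00.
Gabriel ∩ Callum ∩ Yosef: 11:00-12:30, 13:30-14:00, 14:30-15:00, 16:00-17:00.
Summing the common windows: 90 + 30 + 30 + 60 = 210 minutes.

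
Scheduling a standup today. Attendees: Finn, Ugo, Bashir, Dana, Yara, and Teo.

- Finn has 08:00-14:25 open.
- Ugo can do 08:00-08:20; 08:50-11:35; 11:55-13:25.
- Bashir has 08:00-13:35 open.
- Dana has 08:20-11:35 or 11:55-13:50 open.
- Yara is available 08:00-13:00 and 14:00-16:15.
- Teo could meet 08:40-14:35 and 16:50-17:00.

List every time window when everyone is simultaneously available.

08:50-11:35, 11:55-13:00

Finn ∩ Ugo: 08:00-08:20, 08:50-11:35, 11:55-13:25.
Finn ∩ Ugo ∩ Bashir: 08:00-08:20, 08:50-11:35, 11:55-13:25.
Finn ∩ Ugo ∩ Bashir ∩ Dana: 08:50-11:35, 11:55-13:25.
Finn ∩ Ugo ∩ Bashir ∩ Dana ∩ Yara: 08:50-11:35, 11:55-13:00.
Finn ∩ Ugo ∩ Bashir ∩ Dana ∩ Yara ∩ Teo: 08:50-11:35, 11:55-13:00.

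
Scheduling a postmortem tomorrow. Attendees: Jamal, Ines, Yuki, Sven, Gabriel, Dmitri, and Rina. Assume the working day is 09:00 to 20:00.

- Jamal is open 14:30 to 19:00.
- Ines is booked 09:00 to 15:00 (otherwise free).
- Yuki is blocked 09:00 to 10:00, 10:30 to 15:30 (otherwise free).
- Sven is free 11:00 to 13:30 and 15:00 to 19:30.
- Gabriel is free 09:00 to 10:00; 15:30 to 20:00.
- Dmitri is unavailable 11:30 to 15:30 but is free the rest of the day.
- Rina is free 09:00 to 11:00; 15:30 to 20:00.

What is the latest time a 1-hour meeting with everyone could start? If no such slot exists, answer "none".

18:00

Jamal free: 14:30-19:00.
Ines free: 15:00-20:00 (invert busy blocks within the working day).
Yuki free: 10:00-10:30, 15:30-20:00 (invert busy blocks within the working day).
Sven free: 11:00-13:30, 15:00-19:30.
Gabriel free: 09:00-10:00, 15:30-20:00.
Dmitri free: 09:00-11:30, 15:30-20:00 (invert busy blocks within the working day).
Rina free: 09:00-11:00, 15:30-20:00.
Jamal ∩ Ines: 15:00-19:00.
Jamal ∩ Ines ∩ Yuki: 15:30-19:00.
Jamal ∩ Ines ∩ Yuki ∩ Sven: 15:30-19:00.
Jamal ∩ Ines ∩ Yuki ∩ Sven ∩ Gabriel: 15:30-19:00.
Jamal ∩ Ines ∩ Yuki ∩ Sven ∩ Gabriel ∩ Dmitri: 15:30-19:00.
Jamal ∩ Ines ∩ Yuki ∩ Sven ∩ Gabriel ∩ Dmitri ∩ Rina: 15:30-19:00.
The last common window of at least 60 minutes is 15:30-19:00; a 60-minute meeting can start as late as 18:00 and still end by 19:00.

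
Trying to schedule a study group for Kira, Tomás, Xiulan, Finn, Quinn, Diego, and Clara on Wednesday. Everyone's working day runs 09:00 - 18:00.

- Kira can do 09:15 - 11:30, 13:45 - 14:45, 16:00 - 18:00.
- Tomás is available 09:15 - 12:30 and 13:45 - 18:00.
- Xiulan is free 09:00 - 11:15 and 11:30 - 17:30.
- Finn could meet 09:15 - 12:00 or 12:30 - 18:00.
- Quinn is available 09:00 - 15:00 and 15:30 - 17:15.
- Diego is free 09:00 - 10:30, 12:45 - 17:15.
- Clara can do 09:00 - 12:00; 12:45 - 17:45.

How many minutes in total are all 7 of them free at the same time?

210

Kira ∩ Tomás: 09:15-11:30, 13:45-14:45, 16:00-18:00.
Kira ∩ Tomás ∩ Xiulan: 09:15-11:15, 13:45-14:45, 16:00-17:30.
Kira ∩ Tomás ∩ Xiulan ∩ Finn: 09:15-11:15, 13:45-14:45, 16:00-17:30.
Kira ∩ Tomás ∩ Xiulan ∩ Finn ∩ Quinn: 09:15-11:15, 13:45-14:45, 16:00-17:15.
Kira ∩ Tomás ∩ Xiulan ∩ Finn ∩ Quinn ∩ Diego: 09:15-10:30, 13:45-14:45, 16:00-17:15.
Kira ∩ Tomás ∩ Xiulan ∩ Finn ∩ Quinn ∩ Diego ∩ Clara: 09:15-10:30, 13:45-14:45, 16:00-17:15.
Those are the intersection windows.
Summing the common windows: 75 + 60 + 75 = 210 minutes.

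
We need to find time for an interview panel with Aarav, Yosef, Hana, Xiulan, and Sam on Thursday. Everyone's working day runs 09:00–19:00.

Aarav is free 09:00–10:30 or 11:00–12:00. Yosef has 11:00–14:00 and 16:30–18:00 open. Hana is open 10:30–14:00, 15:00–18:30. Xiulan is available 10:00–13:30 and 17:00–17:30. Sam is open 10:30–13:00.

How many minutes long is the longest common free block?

Aarav ∩ Yosef: 11:00-12:00.
Aarav ∩ Yosef ∩ Hana: 11:00-12:00.
Aarav ∩ Yosef ∩ Hana ∩ Xiulan: 11:00-12:00.
Aarav ∩ Yosef ∩ Hana ∩ Xiulan ∩ Sam: 11:00-12:00.
The longest is 11:00-12:00 at 60 minutes.

60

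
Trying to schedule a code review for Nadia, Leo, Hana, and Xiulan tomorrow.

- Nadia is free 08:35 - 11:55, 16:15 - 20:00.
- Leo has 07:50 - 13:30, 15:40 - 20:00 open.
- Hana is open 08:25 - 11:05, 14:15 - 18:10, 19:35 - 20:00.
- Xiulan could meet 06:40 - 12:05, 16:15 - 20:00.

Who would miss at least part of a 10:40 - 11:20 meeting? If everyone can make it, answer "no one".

Nadia: free for 10:40-11:20. Leo: free for 10:40-11:20. Hana: not fully free for 10:40-11:20. Xiulan: free for 10:40-11:20.

Hana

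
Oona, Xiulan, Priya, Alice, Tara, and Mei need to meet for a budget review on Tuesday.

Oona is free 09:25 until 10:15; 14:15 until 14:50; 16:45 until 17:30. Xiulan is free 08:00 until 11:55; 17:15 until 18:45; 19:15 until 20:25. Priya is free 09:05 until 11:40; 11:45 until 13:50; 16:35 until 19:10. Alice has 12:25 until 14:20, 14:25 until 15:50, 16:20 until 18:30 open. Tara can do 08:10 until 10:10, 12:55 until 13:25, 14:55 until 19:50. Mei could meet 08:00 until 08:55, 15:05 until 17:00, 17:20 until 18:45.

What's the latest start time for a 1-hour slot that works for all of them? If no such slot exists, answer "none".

Oona ∩ Xiulan: 09:25-10:15, 17:15-17:30.
Oona ∩ Xiulan ∩ Priya: 09:25-10:15, 17:15-17:30.
Oona ∩ Xiulan ∩ Priya ∩ Alice: 17:15-17:30.
Oona ∩ Xiulan ∩ Priya ∩ Alice ∩ Tara: 17:15-17:30.
Oona ∩ Xiulan ∩ Priya ∩ Alice ∩ Tara ∩ Mei: 17:20-17:30.
Those are the intersection windows.
No common window is at least 60 minutes long.

none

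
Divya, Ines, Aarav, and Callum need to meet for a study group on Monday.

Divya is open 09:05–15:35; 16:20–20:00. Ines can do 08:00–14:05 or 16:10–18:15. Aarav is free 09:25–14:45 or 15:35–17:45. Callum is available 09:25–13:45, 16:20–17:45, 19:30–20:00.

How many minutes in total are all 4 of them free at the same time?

345

Divya ∩ Ines: 09:05-14:05, 16:20-18:15.
Divya ∩ Ines ∩ Aarav: 09:25-14:05, 16:20-17:45.
Divya ∩ Ines ∩ Aarav ∩ Callum: 09:25-13:45, 16:20-17:45.
Those are the intersection windows.
Summing the common windows: 260 + 85 = 345 minutes.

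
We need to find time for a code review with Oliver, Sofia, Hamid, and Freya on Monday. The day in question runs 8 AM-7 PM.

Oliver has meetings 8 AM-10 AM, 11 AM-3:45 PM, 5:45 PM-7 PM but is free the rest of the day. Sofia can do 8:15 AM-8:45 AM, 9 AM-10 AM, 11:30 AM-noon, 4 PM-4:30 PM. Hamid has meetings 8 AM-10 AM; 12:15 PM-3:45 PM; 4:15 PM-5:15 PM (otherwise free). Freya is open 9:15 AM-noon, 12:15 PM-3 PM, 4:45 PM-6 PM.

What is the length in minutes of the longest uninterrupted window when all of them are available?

0

Oliver free: 10:00-11:00, 15:45-17:45 (invert busy blocks within the working day).
Sofia free: 08:15-08:45, 09:00-10:00, 11:30-12:00, 16:00-16:30.
Hamid free: 10:00-12:15, 15:45-16:15, 17:15-19:00 (invert busy blocks within the working day).
Freya free: 09:15-12:00, 12:15-15:00, 16:45-18:00.
Oliver ∩ Sofia: 16:00-16:30.
Oliver ∩ Sofia ∩ Hamid: 16:00-16:15.
Oliver ∩ Sofia ∩ Hamid ∩ Freya: ∅.
There is no time when everyone is free.
No common window exists, so the longest block is 0 minutes.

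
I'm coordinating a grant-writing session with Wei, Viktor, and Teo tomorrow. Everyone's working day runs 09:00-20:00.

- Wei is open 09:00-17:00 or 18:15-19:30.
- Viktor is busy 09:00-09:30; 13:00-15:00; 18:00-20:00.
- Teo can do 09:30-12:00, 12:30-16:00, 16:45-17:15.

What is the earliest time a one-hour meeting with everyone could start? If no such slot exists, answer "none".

09:30

Wei free: 09:00-17:00, 18:15-19:30.
Viktor free: 09:30-13:00, 15:00-18:00 (invert busy blocks within the working day).
Teo free: 09:30-12:00, 12:30-16:00, 16:45-17:15.
Wei ∩ Viktor: 09:30-13:00, 15:00-17:00.
Wei ∩ Viktor ∩ Teo: 09:30-12:00, 12:30-13:00, 15:00-16:00, 16:45-17:00.
Those are the intersection windows.
The first common window of at least 60 minutes is 09:30-12:00, so the earliest start is 09:30.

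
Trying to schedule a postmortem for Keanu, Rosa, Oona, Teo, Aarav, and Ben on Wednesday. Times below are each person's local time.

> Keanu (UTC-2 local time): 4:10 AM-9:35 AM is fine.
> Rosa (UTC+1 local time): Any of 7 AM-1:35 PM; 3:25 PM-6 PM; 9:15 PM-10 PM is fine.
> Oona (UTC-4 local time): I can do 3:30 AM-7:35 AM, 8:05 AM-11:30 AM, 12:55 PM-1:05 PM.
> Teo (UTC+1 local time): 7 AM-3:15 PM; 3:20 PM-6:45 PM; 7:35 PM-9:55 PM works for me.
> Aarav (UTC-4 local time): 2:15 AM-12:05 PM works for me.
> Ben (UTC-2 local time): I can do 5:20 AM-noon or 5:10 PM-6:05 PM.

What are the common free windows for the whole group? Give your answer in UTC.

Keanu in UTC: 06:10-11:35 (add 2h to convert from UTC-2).
Rosa in UTC: 06:00-12:35, 14:25-17:00, 20:15-21:00 (subtract 1h to convert from UTC+1).
Oona in UTC: 07:30-11:35, 12:05-15:30, 16:55-17:05 (add 4h to convert from UTC-4).
Teo in UTC: 06:00-14:15, 14:20-17:45, 18:35-20:55 (subtract 1h to convert from UTC+1).
Aarav in UTC: 06:15-16:05 (add 4h to convert from UTC-4).
Ben in UTC: 07:20-14:00, 19:10-20:05 (add 2h to convert from UTC-2).
Keanu ∩ Rosa: 06:10-11:35.
Keanu ∩ Rosa ∩ Oona: 07:30-11:35.
Keanu ∩ Rosa ∩ Oona ∩ Teo: 07:30-11:35.
Keanu ∩ Rosa ∩ Oona ∩ Teo ∩ Aarav: 07:30-11:35.
Keanu ∩ Rosa ∩ Oona ∩ Teo ∩ Aarav ∩ Ben: 07:30-11:35.
So the common availability across everyone is 07:30-11:35.

07:30-11:35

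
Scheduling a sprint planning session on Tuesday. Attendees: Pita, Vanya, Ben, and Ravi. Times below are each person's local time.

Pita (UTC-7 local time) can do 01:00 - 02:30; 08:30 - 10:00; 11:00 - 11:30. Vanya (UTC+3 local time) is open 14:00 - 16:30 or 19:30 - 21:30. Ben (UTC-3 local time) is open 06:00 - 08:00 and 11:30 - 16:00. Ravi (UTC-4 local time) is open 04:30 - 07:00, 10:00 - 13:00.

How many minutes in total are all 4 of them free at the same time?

30

Pita in UTC: 08:00-09:30, 15:30-17:00, 18:00-18:30 (add 7h to convert from UTC-7).
Vanya in UTC: 11:00-13:30, 16:30-18:30 (subtract 3h to convert from UTC+3).
Ben in UTC: 09:00-11:00, 14:30-19:00 (add 3h to convert from UTC-3).
Ravi in UTC: 08:30-11:00, 14:00-17:00 (add 4h to convert from UTC-4).
Pita ∩ Vanya: 16:30-17:00, 18:00-18:30.
Pita ∩ Vanya ∩ Ben: 16:30-17:00, 18:00-18:30.
Pita ∩ Vanya ∩ Ben ∩ Ravi: 16:30-17:00.
Those are the intersection windows.
That's a single block of 30 minutes.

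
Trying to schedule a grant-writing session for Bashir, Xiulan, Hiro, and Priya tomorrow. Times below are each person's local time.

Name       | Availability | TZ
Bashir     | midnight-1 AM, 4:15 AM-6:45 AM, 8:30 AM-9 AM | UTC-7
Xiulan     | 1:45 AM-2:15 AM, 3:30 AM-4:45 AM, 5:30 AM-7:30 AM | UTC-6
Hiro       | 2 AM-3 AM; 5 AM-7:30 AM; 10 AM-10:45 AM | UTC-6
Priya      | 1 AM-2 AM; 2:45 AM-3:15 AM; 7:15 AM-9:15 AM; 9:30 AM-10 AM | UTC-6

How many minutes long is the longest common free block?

Bashir in UTC: 07:00-08:00, 11:15-13:45, 15:30-16:00 (add 7h to convert from UTC-7).
Xiulan in UTC: 07:45-08:15, 09:30-10:45, 11:30-13:30 (add 6h to convert from UTC-6).
Hiro in UTC: 08:00-09:00, 11:00-13:30, 16:00-16:45 (add 6h to convert from UTC-6).
Priya in UTC: 07:00-08:00, 08:45-09:15, 13:15-15:15, 15:30-16:00 (add 6h to convert from UTC-6).
Bashir ∩ Xiulan: 07:45-08:00, 11:30-13:30.
Bashir ∩ Xiulan ∩ Hiro: 11:30-13:30.
Bashir ∩ Xiulan ∩ Hiro ∩ Priya: 13:15-13:30.
The longest is 13:15-13:30 at 15 minutes.

15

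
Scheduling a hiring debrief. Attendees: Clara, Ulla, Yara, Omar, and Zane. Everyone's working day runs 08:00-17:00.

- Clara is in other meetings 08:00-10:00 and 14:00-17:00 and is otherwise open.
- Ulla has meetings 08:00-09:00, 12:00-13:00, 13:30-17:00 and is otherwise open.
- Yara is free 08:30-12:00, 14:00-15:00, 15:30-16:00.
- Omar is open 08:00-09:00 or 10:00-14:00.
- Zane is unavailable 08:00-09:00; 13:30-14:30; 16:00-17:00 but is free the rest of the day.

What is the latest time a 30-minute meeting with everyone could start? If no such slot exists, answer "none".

Clara free: 10:00-14:00 (invert busy blocks within the working day).
Ulla free: 09:00-12:00, 13:00-13:30 (invert busy blocks within the working day).
Yara free: 08:30-12:00, 14:00-15:00, 15:30-16:00.
Omar free: 08:00-09:00, 10:00-14:00.
Zane free: 09:00-13:30, 14:30-16:00 (invert busy blocks within the working day).
Clara ∩ Ulla: 10:00-12:00, 13:00-13:30.
Clara ∩ Ulla ∩ Yara: 10:00-12:00.
Clara ∩ Ulla ∩ Yara ∩ Omar: 10:00-12:00.
Clara ∩ Ulla ∩ Yara ∩ Omar ∩ Zane: 10:00-12:00.
The last common window of at least 30 minutes is 10:00-12:00; a 30-minute meeting can start as late as 11:30 and still end by 12:00.

11:30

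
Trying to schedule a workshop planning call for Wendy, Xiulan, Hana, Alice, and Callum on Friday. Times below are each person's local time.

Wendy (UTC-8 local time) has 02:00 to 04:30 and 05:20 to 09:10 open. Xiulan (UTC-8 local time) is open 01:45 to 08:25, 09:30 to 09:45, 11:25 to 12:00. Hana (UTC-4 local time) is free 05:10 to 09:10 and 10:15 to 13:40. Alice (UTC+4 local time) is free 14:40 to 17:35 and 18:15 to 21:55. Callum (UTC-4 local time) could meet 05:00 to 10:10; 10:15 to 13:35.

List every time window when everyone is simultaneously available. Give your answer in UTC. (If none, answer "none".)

Wendy in UTC: 10:00-12:30, 13:20-17:10 (add 8h to convert from UTC-8).
Xiulan in UTC: 09:45-16:25, 17:30-17:45, 19:25-20:00 (add 8h to convert from UTC-8).
Hana in UTC: 09:10-13:10, 14:15-17:40 (add 4h to convert from UTC-4).
Alice in UTC: 10:40-13:35, 14:15-17:55 (subtract 4h to convert from UTC+4).
Callum in UTC: 09:00-14:10, 14:15-17:35 (add 4h to convert from UTC-4).
Wendy ∩ Xiulan: 10:00-12:30, 13:20-16:25.
Wendy ∩ Xiulan ∩ Hana: 10:00-12:30, 14:15-16:25.
Wendy ∩ Xiulan ∩ Hana ∩ Alice: 10:40-12:30, 14:15-16:25.
Wendy ∩ Xiulan ∩ Hana ∩ Alice ∩ Callum: 10:40-12:30, 14:15-16:25.

10:40-12:30, 14:15-16:25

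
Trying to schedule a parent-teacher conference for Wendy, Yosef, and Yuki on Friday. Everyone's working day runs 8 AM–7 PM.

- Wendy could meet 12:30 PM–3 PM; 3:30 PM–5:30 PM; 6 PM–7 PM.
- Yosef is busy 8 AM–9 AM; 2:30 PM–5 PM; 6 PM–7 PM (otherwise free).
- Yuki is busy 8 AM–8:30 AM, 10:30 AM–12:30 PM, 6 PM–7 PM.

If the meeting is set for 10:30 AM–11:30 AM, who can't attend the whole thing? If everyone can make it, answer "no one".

Wendy, Yuki

Wendy free: 12:30-15:00, 15:30-17:30, 18:00-19:00.
Yosef free: 09:00-14:30, 17:00-18:00 (invert busy blocks within the working day).
Yuki free: 08:30-10:30, 12:30-18:00 (invert busy blocks within the working day).
Wendy: not fully free for 10:30-11:30. Yosef: free for 10:30-11:30. Yuki: not fully free for 10:30-11:30.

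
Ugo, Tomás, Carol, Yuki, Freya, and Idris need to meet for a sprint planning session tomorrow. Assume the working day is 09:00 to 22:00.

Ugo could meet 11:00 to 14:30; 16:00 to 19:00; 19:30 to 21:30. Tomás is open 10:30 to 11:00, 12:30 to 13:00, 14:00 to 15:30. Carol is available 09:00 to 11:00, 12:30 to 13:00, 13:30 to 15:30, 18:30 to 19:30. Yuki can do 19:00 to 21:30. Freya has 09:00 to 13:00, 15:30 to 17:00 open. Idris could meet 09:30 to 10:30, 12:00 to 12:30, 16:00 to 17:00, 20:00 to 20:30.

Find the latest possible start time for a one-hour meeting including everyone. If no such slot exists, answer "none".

none

Ugo ∩ Tomás: 12:30-13:00, 14:00-14:30.
Ugo ∩ Tomás ∩ Carol: 12:30-13:00, 14:00-14:30.
Ugo ∩ Tomás ∩ Carol ∩ Yuki: ∅.
Ugo ∩ Tomás ∩ Carol ∩ Yuki ∩ Freya: ∅.
Ugo ∩ Tomás ∩ Carol ∩ Yuki ∩ Freya ∩ Idris: ∅.
There is no time when everyone is free.
No common window is at least 60 minutes long.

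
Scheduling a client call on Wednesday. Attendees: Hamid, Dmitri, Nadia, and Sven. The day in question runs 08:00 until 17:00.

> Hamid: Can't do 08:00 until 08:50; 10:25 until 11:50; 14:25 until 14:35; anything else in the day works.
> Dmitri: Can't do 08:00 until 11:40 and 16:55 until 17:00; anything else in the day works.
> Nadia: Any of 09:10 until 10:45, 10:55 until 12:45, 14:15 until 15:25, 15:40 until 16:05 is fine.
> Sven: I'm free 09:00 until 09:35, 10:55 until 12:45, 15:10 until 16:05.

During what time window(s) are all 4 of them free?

Hamid free: 08:50-10:25, 11:50-14:25, 14:35-17:00 (invert busy blocks within the working day).
Dmitri free: 11:40-16:55 (invert busy blocks within the working day).
Nadia free: 09:10-10:45, 10:55-12:45, 14:15-15:25, 15:40-16:05.
Sven free: 09:00-09:35, 10:55-12:45, 15:10-16:05.
Hamid ∩ Dmitri: 11:50-14:25, 14:35-16:55.
Hamid ∩ Dmitri ∩ Nadia: 11:50-12:45, 14:15-14:25, 14:35-15:25, 15:40-16:05.
Hamid ∩ Dmitri ∩ Nadia ∩ Sven: 11:50-12:45, 15:10-15:25, 15:40-16:05.

11:50-12:45, 15:10-15:25, 15:40-16:05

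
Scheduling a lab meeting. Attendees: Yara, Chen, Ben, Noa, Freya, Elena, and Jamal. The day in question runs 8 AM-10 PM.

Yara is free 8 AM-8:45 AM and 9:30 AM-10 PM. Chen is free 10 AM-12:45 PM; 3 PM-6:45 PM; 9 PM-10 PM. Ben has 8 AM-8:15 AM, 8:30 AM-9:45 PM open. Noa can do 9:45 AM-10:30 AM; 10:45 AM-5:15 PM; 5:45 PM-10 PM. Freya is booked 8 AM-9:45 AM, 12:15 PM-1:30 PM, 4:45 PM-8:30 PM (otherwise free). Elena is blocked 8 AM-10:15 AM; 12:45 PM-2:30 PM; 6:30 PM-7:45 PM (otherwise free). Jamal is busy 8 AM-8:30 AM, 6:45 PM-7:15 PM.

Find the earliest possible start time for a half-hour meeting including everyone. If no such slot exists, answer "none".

Yara free: 08:00-08:45, 09:30-22:00.
Chen free: 10:00-12:45, 15:00-18:45, 21:00-22:00.
Ben free: 08:00-08:15, 08:30-21:45.
Noa free: 09:45-10:30, 10:45-17:15, 17:45-22:00.
Freya free: 09:45-12:15, 13:30-16:45, 20:30-22:00 (invert busy blocks within the working day).
Elena free: 10:15-12:45, 14:30-18:30, 19:45-22:00 (invert busy blocks within the working day).
Jamal free: 08:30-18:45, 19:15-22:00 (invert busy blocks within the working day).
Yara ∩ Chen: 10:00-12:45, 15:00-18:45, 21:00-22:00.
Yara ∩ Chen ∩ Ben: 10:00-12:45, 15:00-18:45, 21:00-21:45.
Yara ∩ Chen ∩ Ben ∩ Noa: 10:00-10:30, 10:45-12:45, 15:00-17:15, 17:45-18:45, 21:00-21:45.
Yara ∩ Chen ∩ Ben ∩ Noa ∩ Freya: 10:00-10:30, 10:45-12:15, 15:00-16:45, 21:00-21:45.
Yara ∩ Chen ∩ Ben ∩ Noa ∩ Freya ∩ Elena: 10:15-10:30, 10:45-12:15, 15:00-16:45, 21:00-21:45.
Yara ∩ Chen ∩ Ben ∩ Noa ∩ Freya ∩ Elena ∩ Jamal: 10:15-10:30, 10:45-12:15, 15:00-16:45, 21:00-21:45.
The first common window of at least 30 minutes is 10:45-12:15, so the earliest start is 10:45.

10:45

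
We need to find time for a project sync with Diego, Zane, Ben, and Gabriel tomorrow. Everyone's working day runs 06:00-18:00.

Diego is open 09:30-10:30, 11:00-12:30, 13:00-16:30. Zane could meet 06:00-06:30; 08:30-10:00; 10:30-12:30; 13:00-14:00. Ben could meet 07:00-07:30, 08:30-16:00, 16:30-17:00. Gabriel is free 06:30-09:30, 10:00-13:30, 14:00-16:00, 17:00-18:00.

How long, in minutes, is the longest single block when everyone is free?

Diego ∩ Zane: 09:30-10:00, 11:00-12:30, 13:00-14:00.
Diego ∩ Zane ∩ Ben: 09:30-10:00, 11:00-12:30, 13:00-14:00.
Diego ∩ Zane ∩ Ben ∩ Gabriel: 11:00-12:30, 13:00-13:30.
The longest is 11:00-12:30 at 90 minutes.

90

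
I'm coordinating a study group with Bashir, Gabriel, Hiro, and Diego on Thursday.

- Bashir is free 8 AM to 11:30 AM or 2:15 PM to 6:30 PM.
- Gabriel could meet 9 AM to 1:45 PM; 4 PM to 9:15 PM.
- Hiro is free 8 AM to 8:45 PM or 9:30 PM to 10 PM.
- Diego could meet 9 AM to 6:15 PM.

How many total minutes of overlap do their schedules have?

Bashir ∩ Gabriel: 09:00-11:30, 16:00-18:30.
Bashir ∩ Gabriel ∩ Hiro: 09:00-11:30, 16:00-18:30.
Bashir ∩ Gabriel ∩ Hiro ∩ Diego: 09:00-11:30, 16:00-18:15.
Summing the common windows: 150 + 135 = 285 minutes.

285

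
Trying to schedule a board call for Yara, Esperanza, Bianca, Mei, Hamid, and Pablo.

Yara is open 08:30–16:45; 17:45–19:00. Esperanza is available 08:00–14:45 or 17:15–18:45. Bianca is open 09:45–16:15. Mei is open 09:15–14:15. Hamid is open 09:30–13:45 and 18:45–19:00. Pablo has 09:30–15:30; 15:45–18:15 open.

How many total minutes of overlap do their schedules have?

Yara ∩ Esperanza: 08:30-14:45, 17:45-18:45.
Yara ∩ Esperanza ∩ Bianca: 09:45-14:45.
Yara ∩ Esperanza ∩ Bianca ∩ Mei: 09:45-14:15.
Yara ∩ Esperanza ∩ Bianca ∩ Mei ∩ Hamid: 09:45-13:45.
Yara ∩ Esperanza ∩ Bianca ∩ Mei ∩ Hamid ∩ Pablo: 09:45-13:45.
That's a single block of 240 minutes.

240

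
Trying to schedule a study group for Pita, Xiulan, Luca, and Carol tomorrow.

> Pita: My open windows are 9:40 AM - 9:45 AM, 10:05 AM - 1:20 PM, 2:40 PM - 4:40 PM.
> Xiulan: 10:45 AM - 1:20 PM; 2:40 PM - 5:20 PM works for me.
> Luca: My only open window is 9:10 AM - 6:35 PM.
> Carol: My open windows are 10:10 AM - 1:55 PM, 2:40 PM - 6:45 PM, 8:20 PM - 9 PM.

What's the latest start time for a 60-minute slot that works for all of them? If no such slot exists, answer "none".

15:40

Pita ∩ Xiulan: 10:45-13:20, 14:40-16:40.
Pita ∩ Xiulan ∩ Luca: 10:45-13:20, 14:40-16:40.
Pita ∩ Xiulan ∩ Luca ∩ Carol: 10:45-13:20, 14:40-16:40.
So the common availability across everyone is 10:45-13:20, 14:40-16:40.
The last common window of at least 60 minutes is 14:40-16:40; a 60-minute meeting can start as late as 15:40 and still end by 16:40.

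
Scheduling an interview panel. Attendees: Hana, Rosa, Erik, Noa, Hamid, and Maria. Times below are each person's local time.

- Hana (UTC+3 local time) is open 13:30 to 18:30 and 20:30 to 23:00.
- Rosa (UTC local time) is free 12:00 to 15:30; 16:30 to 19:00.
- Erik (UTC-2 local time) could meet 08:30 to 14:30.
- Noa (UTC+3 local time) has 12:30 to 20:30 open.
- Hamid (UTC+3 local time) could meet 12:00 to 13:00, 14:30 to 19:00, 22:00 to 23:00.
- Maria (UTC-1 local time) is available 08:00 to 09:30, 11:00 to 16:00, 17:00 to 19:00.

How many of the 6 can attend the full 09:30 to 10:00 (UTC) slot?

Hana in UTC: 10:30-15:30, 17:30-20:00 (subtract 3h to convert from UTC+3).
Rosa in UTC: 12:00-15:30, 16:30-19:00.
Erik in UTC: 10:30-16:30 (add 2h to convert from UTC-2).
Noa in UTC: 09:30-17:30 (subtract 3h to convert from UTC+3).
Hamid in UTC: 09:00-10:00, 11:30-16:00, 19:00-20:00 (subtract 3h to convert from UTC+3).
Maria in UTC: 09:00-10:30, 12:00-17:00, 18:00-20:00 (add 1h to convert from UTC-1).
Noa, Hamid, and Maria can make the full 09:30-10:00 slot — that's 3.

3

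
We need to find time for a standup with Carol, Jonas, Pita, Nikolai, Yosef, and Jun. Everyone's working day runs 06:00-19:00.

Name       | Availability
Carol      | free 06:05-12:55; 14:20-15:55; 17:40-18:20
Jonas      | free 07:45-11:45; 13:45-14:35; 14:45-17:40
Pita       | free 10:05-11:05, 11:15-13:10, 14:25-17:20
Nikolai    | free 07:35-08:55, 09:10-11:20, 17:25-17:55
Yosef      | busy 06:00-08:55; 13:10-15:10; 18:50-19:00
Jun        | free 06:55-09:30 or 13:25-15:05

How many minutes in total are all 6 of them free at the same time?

0

Carol free: 06:05-12:55, 14:20-15:55, 17:40-18:20.
Jonas free: 07:45-11:45, 13:45-14:35, 14:45-17:40.
Pita free: 10:05-11:05, 11:15-13:10, 14:25-17:20.
Nikolai free: 07:35-08:55, 09:10-11:20, 17:25-17:55.
Yosef free: 08:55-13:10, 15:10-18:50 (invert busy blocks within the working day).
Jun free: 06:55-09:30, 13:25-15:05.
Carol ∩ Jonas: 07:45-11:45, 14:20-14:35, 14:45-15:55.
Carol ∩ Jonas ∩ Pita: 10:05-11:05, 11:15-11:45, 14:25-14:35, 14:45-15:55.
Carol ∩ Jonas ∩ Pita ∩ Nikolai: 10:05-11:05, 11:15-11:20.
Carol ∩ Jonas ∩ Pita ∩ Nikolai ∩ Yosef: 10:05-11:05, 11:15-11:20.
Carol ∩ Jonas ∩ Pita ∩ Nikolai ∩ Yosef ∩ Jun: ∅.
There is no time when everyone is free.
There is no common window, so the total is 0 minutes.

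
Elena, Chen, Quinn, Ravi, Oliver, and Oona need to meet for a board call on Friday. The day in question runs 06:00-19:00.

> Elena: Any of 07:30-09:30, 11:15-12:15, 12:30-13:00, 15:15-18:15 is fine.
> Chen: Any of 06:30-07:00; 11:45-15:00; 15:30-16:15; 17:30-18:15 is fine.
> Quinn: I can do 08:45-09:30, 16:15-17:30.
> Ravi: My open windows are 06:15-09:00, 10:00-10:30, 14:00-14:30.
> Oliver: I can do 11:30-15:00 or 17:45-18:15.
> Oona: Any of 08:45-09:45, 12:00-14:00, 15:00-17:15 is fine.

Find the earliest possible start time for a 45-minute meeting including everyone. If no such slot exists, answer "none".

none

Elena ∩ Chen: 11:45-12:15, 12:30-13:00, 15:30-16:15, 17:30-18:15.
Elena ∩ Chen ∩ Quinn: ∅.
Elena ∩ Chen ∩ Quinn ∩ Ravi: ∅.
Elena ∩ Chen ∩ Quinn ∩ Ravi ∩ Oliver: ∅.
Elena ∩ Chen ∩ Quinn ∩ Ravi ∩ Oliver ∩ Oona: ∅.
There is no time when everyone is free.
No common window is at least 45 minutes long.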